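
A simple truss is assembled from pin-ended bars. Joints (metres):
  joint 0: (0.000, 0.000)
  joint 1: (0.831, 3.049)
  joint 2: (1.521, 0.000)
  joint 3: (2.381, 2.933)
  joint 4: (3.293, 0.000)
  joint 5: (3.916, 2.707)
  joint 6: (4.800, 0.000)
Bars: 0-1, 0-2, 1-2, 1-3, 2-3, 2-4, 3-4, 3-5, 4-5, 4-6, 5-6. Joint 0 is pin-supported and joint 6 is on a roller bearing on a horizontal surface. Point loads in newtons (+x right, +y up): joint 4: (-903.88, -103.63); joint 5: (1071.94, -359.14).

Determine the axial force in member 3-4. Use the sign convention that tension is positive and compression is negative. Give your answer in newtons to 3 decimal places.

-621.512

N=7 nodes, M=11 members, R=3 reactions → 2N=14, M+R=14
member 0 (0-1): L=3.1602, (cx,cy)=(0.2630,0.9648)
member 1 (0-2): L=1.5210, (cx,cy)=(1.0000,0.0000)
member 2 (1-2): L=3.1261, (cx,cy)=(0.2207,-0.9753)
member 3 (1-3): L=1.5543, (cx,cy)=(0.9972,-0.0746)
member 4 (2-3): L=3.0565, (cx,cy)=(0.2814,0.9596)
member 5 (2-4): L=1.7720, (cx,cy)=(1.0000,0.0000)
member 6 (3-4): L=3.0715, (cx,cy)=(0.2969,-0.9549)
member 7 (3-5): L=1.5515, (cx,cy)=(0.9893,-0.1457)
member 8 (4-5): L=2.7778, (cx,cy)=(0.2243,0.9745)
member 9 (4-6): L=1.5070, (cx,cy)=(1.0000,0.0000)
member 10 (5-6): L=2.8477, (cx,cy)=(0.3104,-0.9506)
solve A·x = −loads:
  F[0-1] = +524.3039 N (tension)
  F[0-2] = +30.1908 N (tension)
  F[1-2] = -538.3402 N (compression)
  F[1-3] = +257.4108 N (tension)
  F[2-3] = +547.1688 N (tension)
  F[2-4] = -242.5893 N (compression)
  F[3-4] = -621.5119 N (compression)
  F[3-5] = +601.6059 N (tension)
  F[4-5] = +715.3364 N (tension)
  F[4-6] = +316.3141 N (tension)
  F[5-6] = -1018.9622 N (compression)
  Rx@0 = -168.0600 N
  Ry@0 = -505.8524 N
  Ry@6 = +968.6224 N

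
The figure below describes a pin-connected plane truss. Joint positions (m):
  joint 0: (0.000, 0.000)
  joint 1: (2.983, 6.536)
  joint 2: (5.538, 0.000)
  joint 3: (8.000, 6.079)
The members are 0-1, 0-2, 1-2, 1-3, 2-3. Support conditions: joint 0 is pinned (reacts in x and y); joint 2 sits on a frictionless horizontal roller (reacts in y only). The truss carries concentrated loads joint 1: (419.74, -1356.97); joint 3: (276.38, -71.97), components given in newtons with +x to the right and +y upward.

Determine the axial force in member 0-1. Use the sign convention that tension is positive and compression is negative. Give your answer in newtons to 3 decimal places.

N=4 nodes, M=5 members, R=3 reactions → 2N=8, M+R=8
member 0 (0-1): L=7.1845, (cx,cy)=(0.4152,0.9097)
member 1 (0-2): L=5.5380, (cx,cy)=(1.0000,0.0000)
member 2 (1-2): L=7.0176, (cx,cy)=(0.3641,-0.9314)
member 3 (1-3): L=5.0378, (cx,cy)=(0.9959,-0.0907)
member 4 (2-3): L=6.5586, (cx,cy)=(0.3754,0.9269)
solve A·x = −loads:
  F[0-1] = +225.0190 N (tension)
  F[0-2] = +602.6928 N (tension)
  F[1-2] = -1705.5765 N (compression)
  F[1-3] = +295.8774 N (tension)
  F[2-3] = -48.6903 N (compression)
  Rx@0 = -696.1200 N
  Ry@0 = -204.7068 N
  Ry@2 = +1633.6468 N

225.019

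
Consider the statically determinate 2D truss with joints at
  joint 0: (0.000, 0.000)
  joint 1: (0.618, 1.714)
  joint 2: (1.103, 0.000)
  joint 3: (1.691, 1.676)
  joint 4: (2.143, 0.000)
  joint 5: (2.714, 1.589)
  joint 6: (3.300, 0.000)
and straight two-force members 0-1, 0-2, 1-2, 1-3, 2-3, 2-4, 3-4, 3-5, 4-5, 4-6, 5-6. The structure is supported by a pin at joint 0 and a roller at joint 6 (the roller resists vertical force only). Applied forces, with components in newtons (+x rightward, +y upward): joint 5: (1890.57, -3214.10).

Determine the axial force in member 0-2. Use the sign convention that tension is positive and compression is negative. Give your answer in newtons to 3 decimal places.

1768.127

N=7 nodes, M=11 members, R=3 reactions → 2N=14, M+R=14
member 0 (0-1): L=1.8220, (cx,cy)=(0.3392,0.9407)
member 1 (0-2): L=1.1030, (cx,cy)=(1.0000,0.0000)
member 2 (1-2): L=1.7813, (cx,cy)=(0.2723,-0.9622)
member 3 (1-3): L=1.0737, (cx,cy)=(0.9994,-0.0354)
member 4 (2-3): L=1.7762, (cx,cy)=(0.3311,0.9436)
member 5 (2-4): L=1.0400, (cx,cy)=(1.0000,0.0000)
member 6 (3-4): L=1.7359, (cx,cy)=(0.2604,-0.9655)
member 7 (3-5): L=1.0267, (cx,cy)=(0.9964,-0.0847)
member 8 (4-5): L=1.6885, (cx,cy)=(0.3382,0.9411)
member 9 (4-6): L=1.1570, (cx,cy)=(1.0000,0.0000)
member 10 (5-6): L=1.6936, (cx,cy)=(0.3460,-0.9382)
solve A·x = −loads:
  F[0-1] = +360.9917 N (tension)
  F[0-2] = +1768.1267 N (tension)
  F[1-2] = -361.0501 N (compression)
  F[1-3] = +220.8860 N (tension)
  F[2-3] = +368.1698 N (tension)
  F[2-4] = +1547.9388 N (tension)
  F[3-4] = -390.8694 N (compression)
  F[3-5] = +446.0125 N (tension)
  F[4-5] = +401.0123 N (tension)
  F[4-6] = +1310.5497 N (tension)
  F[5-6] = -3787.6465 N (compression)
  Rx@0 = -1890.5700 N
  Ry@0 = -339.5919 N
  Ry@6 = +3553.6919 N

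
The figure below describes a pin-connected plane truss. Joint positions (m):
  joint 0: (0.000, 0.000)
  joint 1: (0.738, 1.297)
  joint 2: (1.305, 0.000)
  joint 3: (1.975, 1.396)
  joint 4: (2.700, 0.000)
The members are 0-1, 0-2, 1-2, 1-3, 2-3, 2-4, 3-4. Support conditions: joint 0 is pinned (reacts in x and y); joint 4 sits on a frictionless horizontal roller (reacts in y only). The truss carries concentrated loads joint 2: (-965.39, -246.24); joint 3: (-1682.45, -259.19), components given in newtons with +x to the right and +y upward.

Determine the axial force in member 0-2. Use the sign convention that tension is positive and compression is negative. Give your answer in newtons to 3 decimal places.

-2040.876

N=5 nodes, M=7 members, R=3 reactions → 2N=10, M+R=10
member 0 (0-1): L=1.4923, (cx,cy)=(0.4946,0.8691)
member 1 (0-2): L=1.3050, (cx,cy)=(1.0000,0.0000)
member 2 (1-2): L=1.4155, (cx,cy)=(0.4006,-0.9163)
member 3 (1-3): L=1.2410, (cx,cy)=(0.9968,0.0798)
member 4 (2-3): L=1.5485, (cx,cy)=(0.4327,0.9015)
member 5 (2-4): L=1.3950, (cx,cy)=(1.0000,0.0000)
member 6 (3-4): L=1.5730, (cx,cy)=(0.4609,-0.8875)
solve A·x = −loads:
  F[0-1] = -1227.3044 N (compression)
  F[0-2] = -2040.8761 N (compression)
  F[1-2] = +1073.6085 N (tension)
  F[1-3] = -1040.3237 N (compression)
  F[2-3] = -818.0153 N (compression)
  F[2-4] = -291.4958 N (compression)
  F[3-4] = +632.4598 N (tension)
  Rx@0 = +2647.8400 N
  Ry@0 = +1066.7103 N
  Ry@4 = -561.2803 N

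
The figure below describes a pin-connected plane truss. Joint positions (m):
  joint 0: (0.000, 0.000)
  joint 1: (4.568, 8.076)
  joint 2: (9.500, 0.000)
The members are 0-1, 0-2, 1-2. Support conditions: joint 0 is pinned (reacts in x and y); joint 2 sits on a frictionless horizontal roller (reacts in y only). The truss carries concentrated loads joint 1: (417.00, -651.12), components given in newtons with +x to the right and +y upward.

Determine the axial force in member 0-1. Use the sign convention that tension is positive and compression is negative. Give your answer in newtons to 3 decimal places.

N=3 nodes, M=3 members, R=3 reactions → 2N=6, M+R=6
member 0 (0-1): L=9.2784, (cx,cy)=(0.4923,0.8704)
member 1 (0-2): L=9.5000, (cx,cy)=(1.0000,0.0000)
member 2 (1-2): L=9.4629, (cx,cy)=(0.5212,-0.8534)
solve A·x = −loads:
  F[0-1] = +18.9104 N (tension)
  F[0-2] = +407.6899 N (tension)
  F[1-2] = -782.2237 N (compression)
  Rx@0 = -417.0000 N
  Ry@0 = -16.4598 N
  Ry@2 = +667.5798 N

18.910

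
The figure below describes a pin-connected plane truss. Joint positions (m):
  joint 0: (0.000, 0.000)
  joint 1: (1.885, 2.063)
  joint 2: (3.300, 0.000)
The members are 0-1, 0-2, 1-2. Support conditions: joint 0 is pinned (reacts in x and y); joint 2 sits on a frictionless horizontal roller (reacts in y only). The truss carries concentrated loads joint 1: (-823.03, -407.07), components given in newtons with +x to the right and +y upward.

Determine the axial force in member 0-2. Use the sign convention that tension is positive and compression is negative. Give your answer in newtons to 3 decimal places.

-193.419

N=3 nodes, M=3 members, R=3 reactions → 2N=6, M+R=6
member 0 (0-1): L=2.7945, (cx,cy)=(0.6745,0.7382)
member 1 (0-2): L=3.3000, (cx,cy)=(1.0000,0.0000)
member 2 (1-2): L=2.5016, (cx,cy)=(0.5656,-0.8247)
solve A·x = −loads:
  F[0-1] = -933.3922 N (compression)
  F[0-2] = -193.4189 N (compression)
  F[1-2] = +341.9534 N (tension)
  Rx@0 = +823.0300 N
  Ry@0 = +689.0651 N
  Ry@2 = -281.9951 N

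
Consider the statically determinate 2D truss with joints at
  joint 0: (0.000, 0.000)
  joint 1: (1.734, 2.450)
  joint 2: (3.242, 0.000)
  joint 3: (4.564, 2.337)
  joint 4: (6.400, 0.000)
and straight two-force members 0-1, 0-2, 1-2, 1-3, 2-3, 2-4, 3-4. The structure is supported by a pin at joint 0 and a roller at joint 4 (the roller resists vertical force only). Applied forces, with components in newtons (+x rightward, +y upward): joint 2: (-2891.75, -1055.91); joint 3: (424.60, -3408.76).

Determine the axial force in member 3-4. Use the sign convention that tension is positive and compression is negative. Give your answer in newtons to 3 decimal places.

N=5 nodes, M=7 members, R=3 reactions → 2N=10, M+R=10
member 0 (0-1): L=3.0015, (cx,cy)=(0.5777,0.8162)
member 1 (0-2): L=3.2420, (cx,cy)=(1.0000,0.0000)
member 2 (1-2): L=2.8769, (cx,cy)=(0.5242,-0.8516)
member 3 (1-3): L=2.8323, (cx,cy)=(0.9992,-0.0399)
member 4 (2-3): L=2.6850, (cx,cy)=(0.4924,0.8704)
member 5 (2-4): L=3.1580, (cx,cy)=(1.0000,0.0000)
member 6 (3-4): L=2.9719, (cx,cy)=(0.6178,-0.7864)
solve A·x = −loads:
  F[0-1] = -1646.3989 N (compression)
  F[0-2] = -1516.0204 N (compression)
  F[1-2] = +1663.5109 N (tension)
  F[1-3] = -1824.5532 N (compression)
  F[2-3] = -414.4736 N (compression)
  F[2-4] = +2451.7723 N (tension)
  F[3-4] = -3968.7014 N (compression)
  Rx@0 = +2467.1500 N
  Ry@0 = +1343.8683 N
  Ry@4 = +3120.8017 N

-3968.701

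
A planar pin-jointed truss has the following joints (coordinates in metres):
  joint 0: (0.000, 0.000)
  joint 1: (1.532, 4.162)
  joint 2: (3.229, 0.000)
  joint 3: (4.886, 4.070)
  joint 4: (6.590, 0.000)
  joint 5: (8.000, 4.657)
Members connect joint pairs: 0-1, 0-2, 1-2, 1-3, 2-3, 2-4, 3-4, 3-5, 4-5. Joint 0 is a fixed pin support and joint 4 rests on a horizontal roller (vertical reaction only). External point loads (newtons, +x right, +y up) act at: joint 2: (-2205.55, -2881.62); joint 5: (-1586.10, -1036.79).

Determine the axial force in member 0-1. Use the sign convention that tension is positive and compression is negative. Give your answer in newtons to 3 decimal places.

N=6 nodes, M=9 members, R=3 reactions → 2N=12, M+R=12
member 0 (0-1): L=4.4350, (cx,cy)=(0.3454,0.9384)
member 1 (0-2): L=3.2290, (cx,cy)=(1.0000,0.0000)
member 2 (1-2): L=4.4947, (cx,cy)=(0.3776,-0.9260)
member 3 (1-3): L=3.3553, (cx,cy)=(0.9996,-0.0274)
member 4 (2-3): L=4.3944, (cx,cy)=(0.3771,0.9262)
member 5 (2-4): L=3.3610, (cx,cy)=(1.0000,0.0000)
member 6 (3-4): L=4.4123, (cx,cy)=(0.3862,-0.9224)
member 7 (3-5): L=3.1688, (cx,cy)=(0.9827,0.1852)
member 8 (4-5): L=4.8658, (cx,cy)=(0.2898,0.9571)
solve A·x = −loads:
  F[0-1] = -2524.0717 N (compression)
  F[0-2] = -2919.7507 N (compression)
  F[1-2] = +2613.0812 N (tension)
  F[1-3] = -1859.1890 N (compression)
  F[2-3] = +498.7606 N (tension)
  F[2-4] = +84.3209 N (tension)
  F[3-4] = -831.7808 N (compression)
  F[3-5] = -1372.9555 N (compression)
  F[4-5] = -817.5399 N (compression)
  Rx@0 = +3791.6500 N
  Ry@0 = +2368.6978 N
  Ry@4 = +1549.7122 N

-2524.072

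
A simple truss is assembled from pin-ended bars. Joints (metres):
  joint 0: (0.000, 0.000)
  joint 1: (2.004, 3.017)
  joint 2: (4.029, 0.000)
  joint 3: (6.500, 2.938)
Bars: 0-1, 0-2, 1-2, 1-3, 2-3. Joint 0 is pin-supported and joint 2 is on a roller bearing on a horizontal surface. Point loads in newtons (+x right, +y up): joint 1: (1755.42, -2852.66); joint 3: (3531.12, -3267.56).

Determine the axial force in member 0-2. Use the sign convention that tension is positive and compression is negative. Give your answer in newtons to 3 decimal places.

N=4 nodes, M=5 members, R=3 reactions → 2N=8, M+R=8
member 0 (0-1): L=3.6219, (cx,cy)=(0.5533,0.8330)
member 1 (0-2): L=4.0290, (cx,cy)=(1.0000,0.0000)
member 2 (1-2): L=3.6336, (cx,cy)=(0.5573,-0.8303)
member 3 (1-3): L=4.4967, (cx,cy)=(0.9998,-0.0176)
member 4 (2-3): L=3.8390, (cx,cy)=(0.6437,0.7653)
solve A·x = −loads:
  F[0-1] = +5353.8588 N (tension)
  F[0-2] = +2324.2623 N (tension)
  F[1-2] = -8937.7003 N (compression)
  F[1-3] = +6188.8057 N (tension)
  F[2-3] = -4127.5220 N (compression)
  Rx@0 = -5286.5400 N
  Ry@0 = -4459.6766 N
  Ry@2 = +10579.8966 N

2324.262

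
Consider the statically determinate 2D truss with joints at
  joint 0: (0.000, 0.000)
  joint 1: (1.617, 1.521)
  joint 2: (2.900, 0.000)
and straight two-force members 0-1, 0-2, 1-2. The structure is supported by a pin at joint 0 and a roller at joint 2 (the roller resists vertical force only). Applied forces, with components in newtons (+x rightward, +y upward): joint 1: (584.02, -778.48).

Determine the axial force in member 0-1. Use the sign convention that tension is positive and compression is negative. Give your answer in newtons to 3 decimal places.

N=3 nodes, M=3 members, R=3 reactions → 2N=6, M+R=6
member 0 (0-1): L=2.2199, (cx,cy)=(0.7284,0.6852)
member 1 (0-2): L=2.9000, (cx,cy)=(1.0000,0.0000)
member 2 (1-2): L=1.9899, (cx,cy)=(0.6448,-0.7644)
solve A·x = −loads:
  F[0-1] = -55.6107 N (compression)
  F[0-2] = +624.5267 N (tension)
  F[1-2] = -968.6038 N (compression)
  Rx@0 = -584.0200 N
  Ry@0 = +38.1019 N
  Ry@2 = +740.3781 N

-55.611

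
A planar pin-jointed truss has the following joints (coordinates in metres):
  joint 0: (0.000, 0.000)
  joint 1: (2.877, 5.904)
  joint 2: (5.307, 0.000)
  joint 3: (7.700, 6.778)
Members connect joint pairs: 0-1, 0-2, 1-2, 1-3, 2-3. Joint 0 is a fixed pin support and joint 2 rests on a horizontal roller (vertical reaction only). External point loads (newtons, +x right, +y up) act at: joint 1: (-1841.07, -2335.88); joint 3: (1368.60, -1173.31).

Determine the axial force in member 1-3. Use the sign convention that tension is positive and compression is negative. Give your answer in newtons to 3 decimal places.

1935.724

N=4 nodes, M=5 members, R=3 reactions → 2N=8, M+R=8
member 0 (0-1): L=6.5677, (cx,cy)=(0.4381,0.8989)
member 1 (0-2): L=5.3070, (cx,cy)=(1.0000,0.0000)
member 2 (1-2): L=6.3845, (cx,cy)=(0.3806,-0.9247)
member 3 (1-3): L=4.9016, (cx,cy)=(0.9840,0.1783)
member 4 (2-3): L=7.1880, (cx,cy)=(0.3329,0.9430)
solve A·x = −loads:
  F[0-1] = -935.2393 N (compression)
  F[0-2] = -62.7841 N (compression)
  F[1-2] = -1243.5840 N (compression)
  F[1-3] = +1935.7236 N (tension)
  F[2-3] = -1610.3287 N (compression)
  Rx@0 = +472.4700 N
  Ry@0 = +840.7319 N
  Ry@2 = +2668.4581 N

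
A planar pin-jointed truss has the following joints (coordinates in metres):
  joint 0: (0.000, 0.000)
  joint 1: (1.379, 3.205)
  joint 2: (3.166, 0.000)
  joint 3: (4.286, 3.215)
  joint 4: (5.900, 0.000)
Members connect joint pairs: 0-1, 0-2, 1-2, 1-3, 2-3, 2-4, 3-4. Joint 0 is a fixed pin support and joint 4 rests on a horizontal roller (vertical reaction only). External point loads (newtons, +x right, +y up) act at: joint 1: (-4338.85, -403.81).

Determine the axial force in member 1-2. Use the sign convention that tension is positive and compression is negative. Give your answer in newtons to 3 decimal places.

2598.086

N=5 nodes, M=7 members, R=3 reactions → 2N=10, M+R=10
member 0 (0-1): L=3.4891, (cx,cy)=(0.3952,0.9186)
member 1 (0-2): L=3.1660, (cx,cy)=(1.0000,0.0000)
member 2 (1-2): L=3.6695, (cx,cy)=(0.4870,-0.8734)
member 3 (1-3): L=2.9070, (cx,cy)=(1.0000,0.0034)
member 4 (2-3): L=3.4045, (cx,cy)=(0.3290,0.9443)
member 5 (2-4): L=2.7340, (cx,cy)=(1.0000,0.0000)
member 6 (3-4): L=3.5974, (cx,cy)=(0.4487,-0.8937)
solve A·x = −loads:
  F[0-1] = -2902.7165 N (compression)
  F[0-2] = -3191.5996 N (compression)
  F[1-2] = +2598.0861 N (tension)
  F[1-3] = +1926.3837 N (tension)
  F[2-3] = -2402.9487 N (compression)
  F[2-4] = -1135.8592 N (compression)
  F[3-4] = +2531.6787 N (tension)
  Rx@0 = +4338.8500 N
  Ry@0 = +2666.3795 N
  Ry@4 = -2262.5695 N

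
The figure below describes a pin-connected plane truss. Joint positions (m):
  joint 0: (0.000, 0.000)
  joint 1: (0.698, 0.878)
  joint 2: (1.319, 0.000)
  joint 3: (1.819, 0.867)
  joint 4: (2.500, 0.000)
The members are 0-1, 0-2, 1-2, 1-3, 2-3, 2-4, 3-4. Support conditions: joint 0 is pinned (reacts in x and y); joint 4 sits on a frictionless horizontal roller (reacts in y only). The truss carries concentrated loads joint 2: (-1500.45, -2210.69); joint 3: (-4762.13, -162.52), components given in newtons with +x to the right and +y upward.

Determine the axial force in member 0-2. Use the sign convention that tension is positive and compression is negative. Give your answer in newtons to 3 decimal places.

N=5 nodes, M=7 members, R=3 reactions → 2N=10, M+R=10
member 0 (0-1): L=1.1216, (cx,cy)=(0.6223,0.7828)
member 1 (0-2): L=1.3190, (cx,cy)=(1.0000,0.0000)
member 2 (1-2): L=1.0754, (cx,cy)=(0.5774,-0.8164)
member 3 (1-3): L=1.1211, (cx,cy)=(1.0000,-0.0098)
member 4 (2-3): L=1.0008, (cx,cy)=(0.4996,0.8663)
member 5 (2-4): L=1.1810, (cx,cy)=(1.0000,0.0000)
member 6 (3-4): L=1.1025, (cx,cy)=(0.6177,-0.7864)
solve A·x = −loads:
  F[0-1] = -3500.4875 N (compression)
  F[0-2] = -4084.2261 N (compression)
  F[1-2] = +3406.0419 N (tension)
  F[1-3] = -4145.3710 N (compression)
  F[2-3] = -658.1009 N (compression)
  F[2-4] = -288.1856 N (compression)
  F[3-4] = +466.5452 N (tension)
  Rx@0 = +6262.5800 N
  Ry@0 = +2740.1071 N
  Ry@4 = -366.8971 N

-4084.226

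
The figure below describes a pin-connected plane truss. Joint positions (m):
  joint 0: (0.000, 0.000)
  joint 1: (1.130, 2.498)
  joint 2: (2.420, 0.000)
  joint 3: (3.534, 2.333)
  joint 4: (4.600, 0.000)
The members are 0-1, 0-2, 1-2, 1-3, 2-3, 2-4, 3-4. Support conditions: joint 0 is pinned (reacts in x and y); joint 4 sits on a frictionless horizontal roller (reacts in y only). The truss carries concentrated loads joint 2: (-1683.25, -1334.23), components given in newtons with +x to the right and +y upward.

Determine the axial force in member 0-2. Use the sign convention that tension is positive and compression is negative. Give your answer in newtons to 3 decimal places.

-1397.218

N=5 nodes, M=7 members, R=3 reactions → 2N=10, M+R=10
member 0 (0-1): L=2.7417, (cx,cy)=(0.4122,0.9111)
member 1 (0-2): L=2.4200, (cx,cy)=(1.0000,0.0000)
member 2 (1-2): L=2.8114, (cx,cy)=(0.4588,-0.8885)
member 3 (1-3): L=2.4097, (cx,cy)=(0.9977,-0.0685)
member 4 (2-3): L=2.5853, (cx,cy)=(0.4309,0.9024)
member 5 (2-4): L=2.1800, (cx,cy)=(1.0000,0.0000)
member 6 (3-4): L=2.5650, (cx,cy)=(0.4156,-0.9096)
solve A·x = −loads:
  F[0-1] = -693.9951 N (compression)
  F[0-2] = -1397.2175 N (compression)
  F[1-2] = +760.7026 N (tension)
  F[1-3] = -636.5691 N (compression)
  F[2-3] = +729.5329 N (tension)
  F[2-4] = +320.7234 N (tension)
  F[3-4] = -771.7231 N (compression)
  Rx@0 = +1683.2500 N
  Ry@0 = +632.3090 N
  Ry@4 = +701.9210 N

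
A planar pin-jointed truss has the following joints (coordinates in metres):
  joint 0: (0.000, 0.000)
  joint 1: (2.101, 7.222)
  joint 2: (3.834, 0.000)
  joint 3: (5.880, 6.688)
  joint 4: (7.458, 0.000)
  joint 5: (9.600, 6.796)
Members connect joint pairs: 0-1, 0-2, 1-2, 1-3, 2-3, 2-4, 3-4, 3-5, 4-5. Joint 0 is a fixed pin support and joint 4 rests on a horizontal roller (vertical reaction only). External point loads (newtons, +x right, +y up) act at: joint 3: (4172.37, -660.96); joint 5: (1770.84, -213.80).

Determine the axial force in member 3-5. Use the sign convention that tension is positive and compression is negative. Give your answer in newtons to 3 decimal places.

1855.984

N=6 nodes, M=9 members, R=3 reactions → 2N=12, M+R=12
member 0 (0-1): L=7.5214, (cx,cy)=(0.2793,0.9602)
member 1 (0-2): L=3.8340, (cx,cy)=(1.0000,0.0000)
member 2 (1-2): L=7.4270, (cx,cy)=(0.2333,-0.9724)
member 3 (1-3): L=3.8165, (cx,cy)=(0.9902,-0.1399)
member 4 (2-3): L=6.9940, (cx,cy)=(0.2925,0.9563)
member 5 (2-4): L=3.6240, (cx,cy)=(1.0000,0.0000)
member 6 (3-4): L=6.8716, (cx,cy)=(0.2296,-0.9733)
member 7 (3-5): L=3.7216, (cx,cy)=(0.9996,0.0290)
member 8 (4-5): L=7.1256, (cx,cy)=(0.3006,0.9537)
solve A·x = −loads:
  F[0-1] = +5495.5639 N (tension)
  F[0-2] = +4408.0999 N (tension)
  F[1-2] = -5847.9753 N (compression)
  F[1-3] = +2928.4676 N (tension)
  F[2-3] = +5946.6919 N (tension)
  F[2-4] = +1303.9147 N (tension)
  F[3-4] = -6045.4637 N (compression)
  F[3-5] = +1855.9844 N (tension)
  F[4-5] = -280.6409 N (compression)
  Rx@0 = -5943.2100 N
  Ry@0 = -5276.8040 N
  Ry@4 = +6151.5640 N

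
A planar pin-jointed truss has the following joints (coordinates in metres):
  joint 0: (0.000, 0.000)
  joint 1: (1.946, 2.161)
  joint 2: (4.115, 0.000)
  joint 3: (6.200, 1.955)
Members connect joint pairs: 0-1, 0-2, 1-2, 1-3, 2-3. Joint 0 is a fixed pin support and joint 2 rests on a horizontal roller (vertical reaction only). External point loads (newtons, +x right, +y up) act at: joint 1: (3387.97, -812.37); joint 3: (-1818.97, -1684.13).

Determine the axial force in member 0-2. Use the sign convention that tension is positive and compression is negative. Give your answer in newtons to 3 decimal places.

362.187

N=4 nodes, M=5 members, R=3 reactions → 2N=8, M+R=8
member 0 (0-1): L=2.9081, (cx,cy)=(0.6692,0.7431)
member 1 (0-2): L=4.1150, (cx,cy)=(1.0000,0.0000)
member 2 (1-2): L=3.0618, (cx,cy)=(0.7084,-0.7058)
member 3 (1-3): L=4.2590, (cx,cy)=(0.9988,-0.0484)
member 4 (2-3): L=2.8582, (cx,cy)=(0.7295,0.6840)
solve A·x = −loads:
  F[0-1] = +1803.4373 N (tension)
  F[0-2] = +362.1872 N (tension)
  F[1-2] = -3048.2651 N (compression)
  F[1-3] = -21.7551 N (compression)
  F[2-3] = -2463.7192 N (compression)
  Rx@0 = -1569.0000 N
  Ry@0 = -1340.1452 N
  Ry@2 = +3836.6452 N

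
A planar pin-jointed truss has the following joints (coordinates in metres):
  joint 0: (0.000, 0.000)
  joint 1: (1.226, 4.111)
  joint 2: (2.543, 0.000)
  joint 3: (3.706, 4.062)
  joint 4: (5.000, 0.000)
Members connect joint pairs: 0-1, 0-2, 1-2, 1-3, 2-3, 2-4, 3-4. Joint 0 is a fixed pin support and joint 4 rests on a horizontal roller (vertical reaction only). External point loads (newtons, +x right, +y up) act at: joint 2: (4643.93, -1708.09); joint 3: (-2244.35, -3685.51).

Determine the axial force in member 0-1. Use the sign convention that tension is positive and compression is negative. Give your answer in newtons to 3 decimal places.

N=5 nodes, M=7 members, R=3 reactions → 2N=10, M+R=10
member 0 (0-1): L=4.2899, (cx,cy)=(0.2858,0.9583)
member 1 (0-2): L=2.5430, (cx,cy)=(1.0000,0.0000)
member 2 (1-2): L=4.3168, (cx,cy)=(0.3051,-0.9523)
member 3 (1-3): L=2.4805, (cx,cy)=(0.9998,-0.0198)
member 4 (2-3): L=4.2252, (cx,cy)=(0.2753,0.9614)
member 5 (2-4): L=2.4570, (cx,cy)=(1.0000,0.0000)
member 6 (3-4): L=4.2631, (cx,cy)=(0.3035,-0.9528)
solve A·x = −loads:
  F[0-1] = -3773.8708 N (compression)
  F[0-2] = +3478.1007 N (tension)
  F[1-2] = +3844.2330 N (tension)
  F[1-3] = -2251.7845 N (compression)
  F[2-3] = -2031.3340 N (compression)
  F[2-4] = +566.1249 N (tension)
  F[3-4] = -1865.1191 N (compression)
  Rx@0 = -2399.5800 N
  Ry@0 = +3616.4754 N
  Ry@4 = +1777.1246 N

-3773.871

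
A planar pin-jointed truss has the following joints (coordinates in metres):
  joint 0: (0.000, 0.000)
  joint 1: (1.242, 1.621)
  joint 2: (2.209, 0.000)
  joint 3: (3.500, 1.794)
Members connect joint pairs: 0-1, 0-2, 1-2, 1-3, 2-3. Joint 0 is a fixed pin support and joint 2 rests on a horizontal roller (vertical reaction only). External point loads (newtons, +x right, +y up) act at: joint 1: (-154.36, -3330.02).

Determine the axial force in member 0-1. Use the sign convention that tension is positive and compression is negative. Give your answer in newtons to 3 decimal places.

N=4 nodes, M=5 members, R=3 reactions → 2N=8, M+R=8
member 0 (0-1): L=2.0421, (cx,cy)=(0.6082,0.7938)
member 1 (0-2): L=2.2090, (cx,cy)=(1.0000,0.0000)
member 2 (1-2): L=1.8875, (cx,cy)=(0.5123,-0.8588)
member 3 (1-3): L=2.2646, (cx,cy)=(0.9971,0.0764)
member 4 (2-3): L=2.2102, (cx,cy)=(0.5841,0.8117)
solve A·x = −loads:
  F[0-1] = -1979.1233 N (compression)
  F[0-2] = +1049.3331 N (tension)
  F[1-2] = -2048.2282 N (compression)
  F[1-3] = +0.0000 N (tension)
  F[2-3] = +0.0000 N (tension)
  Rx@0 = +154.3600 N
  Ry@0 = +1571.0036 N
  Ry@2 = +1759.0164 N

-1979.123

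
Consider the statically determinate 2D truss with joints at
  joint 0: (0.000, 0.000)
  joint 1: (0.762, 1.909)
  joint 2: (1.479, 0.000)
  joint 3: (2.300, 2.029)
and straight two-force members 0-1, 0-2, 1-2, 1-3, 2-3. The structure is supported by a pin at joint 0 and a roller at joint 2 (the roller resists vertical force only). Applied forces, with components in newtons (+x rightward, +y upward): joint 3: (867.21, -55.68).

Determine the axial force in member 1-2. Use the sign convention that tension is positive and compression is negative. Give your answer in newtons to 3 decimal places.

N=4 nodes, M=5 members, R=3 reactions → 2N=8, M+R=8
member 0 (0-1): L=2.0555, (cx,cy)=(0.3707,0.9287)
member 1 (0-2): L=1.4790, (cx,cy)=(1.0000,0.0000)
member 2 (1-2): L=2.0392, (cx,cy)=(0.3516,-0.9361)
member 3 (1-3): L=1.5427, (cx,cy)=(0.9970,0.0778)
member 4 (2-3): L=2.1888, (cx,cy)=(0.3751,0.9270)
solve A·x = −loads:
  F[0-1] = +1314.2577 N (tension)
  F[0-2] = +379.9890 N (tension)
  F[1-2] = -1227.2919 N (compression)
  F[1-3] = +921.5378 N (tension)
  F[2-3] = -137.3951 N (compression)
  Rx@0 = -867.2100 N
  Ry@0 = -1220.6101 N
  Ry@2 = +1276.2901 N

-1227.292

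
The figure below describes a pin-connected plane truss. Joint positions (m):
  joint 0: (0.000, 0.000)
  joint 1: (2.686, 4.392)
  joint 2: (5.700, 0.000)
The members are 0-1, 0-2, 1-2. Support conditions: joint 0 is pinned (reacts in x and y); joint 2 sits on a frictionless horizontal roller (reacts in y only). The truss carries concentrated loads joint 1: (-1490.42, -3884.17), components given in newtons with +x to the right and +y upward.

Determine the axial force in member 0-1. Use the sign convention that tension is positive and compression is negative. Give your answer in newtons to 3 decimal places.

-3753.621

N=3 nodes, M=3 members, R=3 reactions → 2N=6, M+R=6
member 0 (0-1): L=5.1482, (cx,cy)=(0.5217,0.8531)
member 1 (0-2): L=5.7000, (cx,cy)=(1.0000,0.0000)
member 2 (1-2): L=5.3267, (cx,cy)=(0.5658,-0.8245)
solve A·x = −loads:
  F[0-1] = -3753.6213 N (compression)
  F[0-2] = +467.9675 N (tension)
  F[1-2] = -827.0498 N (compression)
  Rx@0 = +1490.4200 N
  Ry@0 = +3202.2479 N
  Ry@2 = +681.9221 N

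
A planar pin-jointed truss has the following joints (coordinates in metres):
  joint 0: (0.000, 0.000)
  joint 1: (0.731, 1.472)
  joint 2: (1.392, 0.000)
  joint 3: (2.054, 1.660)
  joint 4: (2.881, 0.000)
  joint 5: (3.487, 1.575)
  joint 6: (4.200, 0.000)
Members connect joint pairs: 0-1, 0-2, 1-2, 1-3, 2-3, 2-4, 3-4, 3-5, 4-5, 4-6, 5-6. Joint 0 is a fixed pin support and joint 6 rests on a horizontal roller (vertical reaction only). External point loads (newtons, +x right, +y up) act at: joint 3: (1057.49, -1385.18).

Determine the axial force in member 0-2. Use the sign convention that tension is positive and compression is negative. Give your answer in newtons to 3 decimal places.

1201.406

N=7 nodes, M=11 members, R=3 reactions → 2N=14, M+R=14
member 0 (0-1): L=1.6435, (cx,cy)=(0.4448,0.8956)
member 1 (0-2): L=1.3920, (cx,cy)=(1.0000,0.0000)
member 2 (1-2): L=1.6136, (cx,cy)=(0.4096,-0.9122)
member 3 (1-3): L=1.3363, (cx,cy)=(0.9901,0.1407)
member 4 (2-3): L=1.7871, (cx,cy)=(0.3704,0.9289)
member 5 (2-4): L=1.4890, (cx,cy)=(1.0000,0.0000)
member 6 (3-4): L=1.8546, (cx,cy)=(0.4459,-0.8951)
member 7 (3-5): L=1.4355, (cx,cy)=(0.9982,-0.0592)
member 8 (4-5): L=1.6876, (cx,cy)=(0.3591,0.9333)
member 9 (4-6): L=1.3190, (cx,cy)=(1.0000,0.0000)
member 10 (5-6): L=1.7289, (cx,cy)=(0.4124,-0.9110)
solve A·x = −loads:
  F[0-1] = -323.5680 N (compression)
  F[0-2] = +1201.4060 N (tension)
  F[1-2] = +277.5498 N (tension)
  F[1-3] = -260.2003 N (compression)
  F[2-3] = -272.5848 N (compression)
  F[2-4] = +1416.0747 N (tension)
  F[3-4] = -1164.3522 N (compression)
  F[3-5] = -898.4443 N (compression)
  F[4-5] = +1116.6622 N (tension)
  F[4-6] = +495.8765 N (tension)
  F[5-6] = -1202.3932 N (compression)
  Rx@0 = -1057.4900 N
  Ry@0 = +289.8007 N
  Ry@6 = +1095.3793 N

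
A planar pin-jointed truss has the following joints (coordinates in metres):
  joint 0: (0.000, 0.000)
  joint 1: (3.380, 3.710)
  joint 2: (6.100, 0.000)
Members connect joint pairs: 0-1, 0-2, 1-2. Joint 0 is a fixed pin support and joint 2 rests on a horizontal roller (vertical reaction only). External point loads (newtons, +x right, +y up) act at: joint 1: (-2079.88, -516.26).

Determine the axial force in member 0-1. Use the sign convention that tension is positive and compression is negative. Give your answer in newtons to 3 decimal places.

-2022.646

N=3 nodes, M=3 members, R=3 reactions → 2N=6, M+R=6
member 0 (0-1): L=5.0188, (cx,cy)=(0.6735,0.7392)
member 1 (0-2): L=6.1000, (cx,cy)=(1.0000,0.0000)
member 2 (1-2): L=4.6003, (cx,cy)=(0.5913,-0.8065)
solve A·x = −loads:
  F[0-1] = -2022.6464 N (compression)
  F[0-2] = -717.6968 N (compression)
  F[1-2] = +1213.8237 N (tension)
  Rx@0 = +2079.8800 N
  Ry@0 = +1495.1774 N
  Ry@2 = -978.9174 N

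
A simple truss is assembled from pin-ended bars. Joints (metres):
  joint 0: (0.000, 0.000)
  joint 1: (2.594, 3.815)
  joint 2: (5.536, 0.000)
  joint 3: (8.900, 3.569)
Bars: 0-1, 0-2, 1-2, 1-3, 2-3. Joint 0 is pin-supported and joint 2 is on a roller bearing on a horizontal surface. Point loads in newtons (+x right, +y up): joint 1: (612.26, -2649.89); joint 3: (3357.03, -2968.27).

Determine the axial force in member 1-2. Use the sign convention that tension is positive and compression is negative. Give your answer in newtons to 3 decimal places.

N=4 nodes, M=5 members, R=3 reactions → 2N=8, M+R=8
member 0 (0-1): L=4.6134, (cx,cy)=(0.5623,0.8269)
member 1 (0-2): L=5.5360, (cx,cy)=(1.0000,0.0000)
member 2 (1-2): L=4.8176, (cx,cy)=(0.6107,-0.7919)
member 3 (1-3): L=6.3108, (cx,cy)=(0.9992,-0.0390)
member 4 (2-3): L=4.9045, (cx,cy)=(0.6859,0.7277)
solve A·x = −loads:
  F[0-1] = +3605.5876 N (tension)
  F[0-2] = +1941.9389 N (tension)
  F[1-2] = -7404.0076 N (compression)
  F[1-3] = +5941.0365 N (tension)
  F[2-3] = -3760.7460 N (compression)
  Rx@0 = -3969.2900 N
  Ry@0 = -2981.6286 N
  Ry@2 = +8599.7886 N

-7404.008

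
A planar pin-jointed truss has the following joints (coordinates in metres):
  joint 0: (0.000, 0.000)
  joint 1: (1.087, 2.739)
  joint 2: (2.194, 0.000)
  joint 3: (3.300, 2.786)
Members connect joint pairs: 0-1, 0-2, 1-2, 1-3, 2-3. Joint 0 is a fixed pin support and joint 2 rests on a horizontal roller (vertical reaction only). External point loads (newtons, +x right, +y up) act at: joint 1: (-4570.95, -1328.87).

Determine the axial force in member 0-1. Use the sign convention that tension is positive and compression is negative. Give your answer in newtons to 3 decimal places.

N=4 nodes, M=5 members, R=3 reactions → 2N=8, M+R=8
member 0 (0-1): L=2.9468, (cx,cy)=(0.3689,0.9295)
member 1 (0-2): L=2.1940, (cx,cy)=(1.0000,0.0000)
member 2 (1-2): L=2.9542, (cx,cy)=(0.3747,-0.9271)
member 3 (1-3): L=2.2135, (cx,cy)=(0.9998,0.0212)
member 4 (2-3): L=2.9975, (cx,cy)=(0.3690,0.9294)
solve A·x = −loads:
  F[0-1] = -6860.7071 N (compression)
  F[0-2] = -2040.2174 N (compression)
  F[1-2] = +5444.7192 N (tension)
  F[1-3] = +0.0000 N (tension)
  F[2-3] = +0.0000 N (tension)
  Rx@0 = +4570.9500 N
  Ry@0 = +6376.8875 N
  Ry@2 = -5048.0175 N

-6860.707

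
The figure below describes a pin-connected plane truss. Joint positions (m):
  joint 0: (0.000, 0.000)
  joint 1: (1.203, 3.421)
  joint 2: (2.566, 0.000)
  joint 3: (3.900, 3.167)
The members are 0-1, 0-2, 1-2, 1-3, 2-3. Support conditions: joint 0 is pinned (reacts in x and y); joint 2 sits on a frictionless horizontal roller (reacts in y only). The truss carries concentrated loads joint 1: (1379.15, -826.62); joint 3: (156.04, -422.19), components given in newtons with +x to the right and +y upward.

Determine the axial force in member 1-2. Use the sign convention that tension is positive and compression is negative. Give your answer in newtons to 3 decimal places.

N=4 nodes, M=5 members, R=3 reactions → 2N=8, M+R=8
member 0 (0-1): L=3.6264, (cx,cy)=(0.3317,0.9434)
member 1 (0-2): L=2.5660, (cx,cy)=(1.0000,0.0000)
member 2 (1-2): L=3.6825, (cx,cy)=(0.3701,-0.9290)
member 3 (1-3): L=2.7089, (cx,cy)=(0.9956,-0.0938)
member 4 (2-3): L=3.4365, (cx,cy)=(0.3882,0.9216)
solve A·x = −loads:
  F[0-1] = +1920.4304 N (tension)
  F[0-2] = +898.1101 N (tension)
  F[1-2] = -2872.5475 N (compression)
  F[1-3] = +322.5560 N (tension)
  F[2-3] = -425.2975 N (compression)
  Rx@0 = -1535.1900 N
  Ry@0 = -1811.6794 N
  Ry@2 = +3060.4894 N

-2872.548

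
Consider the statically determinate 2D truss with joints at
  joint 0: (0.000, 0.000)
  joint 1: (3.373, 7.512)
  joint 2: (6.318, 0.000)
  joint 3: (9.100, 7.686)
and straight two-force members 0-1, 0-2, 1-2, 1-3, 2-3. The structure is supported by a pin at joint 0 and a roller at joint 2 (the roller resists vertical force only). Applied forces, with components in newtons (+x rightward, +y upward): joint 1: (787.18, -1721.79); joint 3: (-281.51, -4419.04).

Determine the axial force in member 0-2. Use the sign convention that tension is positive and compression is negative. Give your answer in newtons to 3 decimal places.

N=4 nodes, M=5 members, R=3 reactions → 2N=8, M+R=8
member 0 (0-1): L=8.2345, (cx,cy)=(0.4096,0.9123)
member 1 (0-2): L=6.3180, (cx,cy)=(1.0000,0.0000)
member 2 (1-2): L=8.0687, (cx,cy)=(0.3650,-0.9310)
member 3 (1-3): L=5.7296, (cx,cy)=(0.9995,0.0304)
member 4 (2-3): L=8.1740, (cx,cy)=(0.3403,0.9403)
solve A·x = −loads:
  F[0-1] = +1903.7800 N (tension)
  F[0-2] = -274.1511 N (compression)
  F[1-2] = -3671.3217 N (compression)
  F[1-3] = +1333.2618 N (tension)
  F[2-3] = -4742.6682 N (compression)
  Rx@0 = -505.6700 N
  Ry@0 = -1736.7376 N
  Ry@2 = +7877.5676 N

-274.151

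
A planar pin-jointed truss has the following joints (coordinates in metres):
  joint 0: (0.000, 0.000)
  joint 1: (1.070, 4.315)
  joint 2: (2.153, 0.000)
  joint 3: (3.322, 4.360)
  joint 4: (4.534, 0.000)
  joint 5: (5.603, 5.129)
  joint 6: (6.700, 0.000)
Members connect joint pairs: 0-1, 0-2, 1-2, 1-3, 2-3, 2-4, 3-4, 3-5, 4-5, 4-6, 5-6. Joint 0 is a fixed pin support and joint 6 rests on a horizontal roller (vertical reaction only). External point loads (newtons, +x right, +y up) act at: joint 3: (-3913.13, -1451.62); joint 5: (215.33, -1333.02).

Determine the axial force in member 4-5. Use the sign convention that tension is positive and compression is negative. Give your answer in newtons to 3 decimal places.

-2188.781

N=7 nodes, M=11 members, R=3 reactions → 2N=14, M+R=14
member 0 (0-1): L=4.4457, (cx,cy)=(0.2407,0.9706)
member 1 (0-2): L=2.1530, (cx,cy)=(1.0000,0.0000)
member 2 (1-2): L=4.4488, (cx,cy)=(0.2434,-0.9699)
member 3 (1-3): L=2.2524, (cx,cy)=(0.9998,0.0200)
member 4 (2-3): L=4.5140, (cx,cy)=(0.2590,0.9659)
member 5 (2-4): L=2.3810, (cx,cy)=(1.0000,0.0000)
member 6 (3-4): L=4.5253, (cx,cy)=(0.2678,-0.9635)
member 7 (3-5): L=2.4071, (cx,cy)=(0.9476,0.3195)
member 8 (4-5): L=5.2392, (cx,cy)=(0.2040,0.9790)
member 9 (4-6): L=2.1660, (cx,cy)=(1.0000,0.0000)
member 10 (5-6): L=5.2450, (cx,cy)=(0.2092,-0.9779)
solve A·x = −loads:
  F[0-1] = -3432.6553 N (compression)
  F[0-2] = -2871.6190 N (compression)
  F[1-2] = +3401.0072 N (tension)
  F[1-3] = -1654.4341 N (compression)
  F[2-3] = -3415.2064 N (compression)
  F[2-4] = -1159.2522 N (compression)
  F[3-4] = +2223.9833 N (tension)
  F[3-5] = +822.0168 N (tension)
  F[4-5] = -2188.7806 N (compression)
  F[4-6] = -117.0166 N (compression)
  F[5-6] = +559.4824 N (tension)
  Rx@0 = +3697.8000 N
  Ry@0 = +3331.7484 N
  Ry@6 = -547.1084 N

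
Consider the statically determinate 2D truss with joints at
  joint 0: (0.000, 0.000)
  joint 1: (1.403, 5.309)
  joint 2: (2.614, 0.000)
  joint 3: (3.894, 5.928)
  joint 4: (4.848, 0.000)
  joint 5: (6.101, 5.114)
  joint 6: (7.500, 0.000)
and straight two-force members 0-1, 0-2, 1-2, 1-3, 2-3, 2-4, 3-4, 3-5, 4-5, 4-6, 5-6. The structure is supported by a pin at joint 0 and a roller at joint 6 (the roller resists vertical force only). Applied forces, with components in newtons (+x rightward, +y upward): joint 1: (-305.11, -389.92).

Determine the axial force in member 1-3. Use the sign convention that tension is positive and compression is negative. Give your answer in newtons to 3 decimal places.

N=7 nodes, M=11 members, R=3 reactions → 2N=14, M+R=14
member 0 (0-1): L=5.4913, (cx,cy)=(0.2555,0.9668)
member 1 (0-2): L=2.6140, (cx,cy)=(1.0000,0.0000)
member 2 (1-2): L=5.4454, (cx,cy)=(0.2224,-0.9750)
member 3 (1-3): L=2.5668, (cx,cy)=(0.9705,0.2412)
member 4 (2-3): L=6.0646, (cx,cy)=(0.2111,0.9775)
member 5 (2-4): L=2.2340, (cx,cy)=(1.0000,0.0000)
member 6 (3-4): L=6.0043, (cx,cy)=(0.1589,-0.9873)
member 7 (3-5): L=2.3523, (cx,cy)=(0.9382,-0.3460)
member 8 (4-5): L=5.2653, (cx,cy)=(0.2380,0.9713)
member 9 (4-6): L=2.6520, (cx,cy)=(1.0000,0.0000)
member 10 (5-6): L=5.3019, (cx,cy)=(0.2639,-0.9646)
solve A·x = −loads:
  F[0-1] = -551.2523 N (compression)
  F[0-2] = -164.2666 N (compression)
  F[1-2] = +178.4623 N (tension)
  F[1-3] = +128.3669 N (tension)
  F[2-3] = -178.0030 N (compression)
  F[2-4] = -87.0088 N (compression)
  F[3-4] = +119.4633 N (tension)
  F[3-5] = +72.5072 N (tension)
  F[4-5] = -121.4344 N (compression)
  F[4-6] = -39.1294 N (compression)
  F[5-6] = +148.2918 N (tension)
  Rx@0 = +305.1100 N
  Ry@0 = +532.9562 N
  Ry@6 = -143.0362 N

128.367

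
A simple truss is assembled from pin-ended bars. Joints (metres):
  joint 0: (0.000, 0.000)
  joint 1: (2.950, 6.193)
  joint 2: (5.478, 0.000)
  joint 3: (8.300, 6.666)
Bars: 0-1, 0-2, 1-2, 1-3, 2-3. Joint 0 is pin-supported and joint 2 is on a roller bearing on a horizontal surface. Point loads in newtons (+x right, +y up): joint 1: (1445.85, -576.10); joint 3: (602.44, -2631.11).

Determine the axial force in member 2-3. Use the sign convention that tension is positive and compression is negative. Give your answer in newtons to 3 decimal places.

-3028.355

N=4 nodes, M=5 members, R=3 reactions → 2N=8, M+R=8
member 0 (0-1): L=6.8597, (cx,cy)=(0.4300,0.9028)
member 1 (0-2): L=5.4780, (cx,cy)=(1.0000,0.0000)
member 2 (1-2): L=6.6891, (cx,cy)=(0.3779,-0.9258)
member 3 (1-3): L=5.3709, (cx,cy)=(0.9961,0.0881)
member 4 (2-3): L=7.2387, (cx,cy)=(0.3898,0.9209)
solve A·x = −loads:
  F[0-1] = +3829.4085 N (tension)
  F[0-2] = +401.4653 N (tension)
  F[1-2] = -4186.1408 N (compression)
  F[1-3] = +1789.9911 N (tension)
  F[2-3] = -3028.3553 N (compression)
  Rx@0 = -2048.2900 N
  Ry@0 = -3457.2154 N
  Ry@2 = +6664.4254 N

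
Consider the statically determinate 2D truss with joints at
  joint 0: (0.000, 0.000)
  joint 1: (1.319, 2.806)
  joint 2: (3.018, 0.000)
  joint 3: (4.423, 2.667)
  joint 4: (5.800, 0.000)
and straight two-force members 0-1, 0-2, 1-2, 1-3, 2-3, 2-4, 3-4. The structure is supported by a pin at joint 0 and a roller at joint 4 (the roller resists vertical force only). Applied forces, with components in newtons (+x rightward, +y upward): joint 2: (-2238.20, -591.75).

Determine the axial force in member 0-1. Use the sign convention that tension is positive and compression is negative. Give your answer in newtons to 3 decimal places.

-313.630

N=5 nodes, M=7 members, R=3 reactions → 2N=10, M+R=10
member 0 (0-1): L=3.1005, (cx,cy)=(0.4254,0.9050)
member 1 (0-2): L=3.0180, (cx,cy)=(1.0000,0.0000)
member 2 (1-2): L=3.2803, (cx,cy)=(0.5179,-0.8554)
member 3 (1-3): L=3.1071, (cx,cy)=(0.9990,-0.0447)
member 4 (2-3): L=3.0145, (cx,cy)=(0.4661,0.8847)
member 5 (2-4): L=2.7820, (cx,cy)=(1.0000,0.0000)
member 6 (3-4): L=3.0015, (cx,cy)=(0.4588,-0.8886)
solve A·x = −loads:
  F[0-1] = -313.6304 N (compression)
  F[0-2] = -2104.7789 N (compression)
  F[1-2] = +348.2377 N (tension)
  F[1-3] = -314.1031 N (compression)
  F[2-3] = +332.1460 N (tension)
  F[2-4] = +158.9792 N (tension)
  F[3-4] = -346.5335 N (compression)
  Rx@0 = +2238.2000 N
  Ry@0 = +283.8359 N
  Ry@4 = +307.9141 N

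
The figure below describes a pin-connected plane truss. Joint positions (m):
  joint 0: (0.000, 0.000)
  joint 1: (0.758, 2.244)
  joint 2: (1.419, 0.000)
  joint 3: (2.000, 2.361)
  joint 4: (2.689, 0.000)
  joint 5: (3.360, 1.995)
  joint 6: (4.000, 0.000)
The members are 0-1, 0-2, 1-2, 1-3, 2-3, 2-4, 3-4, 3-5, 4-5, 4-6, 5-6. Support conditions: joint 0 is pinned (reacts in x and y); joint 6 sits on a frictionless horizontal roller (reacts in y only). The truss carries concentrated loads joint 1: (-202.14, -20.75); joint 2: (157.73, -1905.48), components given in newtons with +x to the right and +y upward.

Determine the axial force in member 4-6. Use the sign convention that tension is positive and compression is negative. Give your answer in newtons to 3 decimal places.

181.735

N=7 nodes, M=11 members, R=3 reactions → 2N=14, M+R=14
member 0 (0-1): L=2.3686, (cx,cy)=(0.3200,0.9474)
member 1 (0-2): L=1.4190, (cx,cy)=(1.0000,0.0000)
member 2 (1-2): L=2.3393, (cx,cy)=(0.2826,-0.9592)
member 3 (1-3): L=1.2475, (cx,cy)=(0.9956,0.0938)
member 4 (2-3): L=2.4314, (cx,cy)=(0.2390,0.9710)
member 5 (2-4): L=1.2700, (cx,cy)=(1.0000,0.0000)
member 6 (3-4): L=2.4595, (cx,cy)=(0.2801,-0.9600)
member 7 (3-5): L=1.4084, (cx,cy)=(0.9656,-0.2599)
member 8 (4-5): L=2.1048, (cx,cy)=(0.3188,0.9478)
member 9 (4-6): L=1.3110, (cx,cy)=(1.0000,0.0000)
member 10 (5-6): L=2.0951, (cx,cy)=(0.3055,-0.9522)
solve A·x = −loads:
  F[0-1] = -1435.2083 N (compression)
  F[0-2] = +414.8925 N (tension)
  F[1-2] = +1333.6008 N (tension)
  F[1-3] = -636.7913 N (compression)
  F[2-3] = +644.9061 N (tension)
  F[2-4] = +479.8819 N (tension)
  F[3-4] = -494.4287 N (compression)
  F[3-5] = -353.5182 N (compression)
  F[4-5] = +500.7585 N (tension)
  F[4-6] = +181.7345 N (tension)
  F[5-6] = -594.9373 N (compression)
  Rx@0 = +44.4100 N
  Ry@0 = +1359.7294 N
  Ry@6 = +566.5006 N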